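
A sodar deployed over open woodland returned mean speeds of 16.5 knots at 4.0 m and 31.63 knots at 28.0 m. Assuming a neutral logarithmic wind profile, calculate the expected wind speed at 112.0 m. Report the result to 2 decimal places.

42.41 knots

Log law: V ∝ ln(z/z₀). From the pair, with r = V₁/V₂ = 0.52166,
ln z₀ = (ln z₁ − r·ln z₂)/(1 − r) = (1.3863 − 0.52166×3.3322)/0.47834 = -0.7358 → z₀ = 0.4791 m
V₃ = V₁ · ln(z₃/z₀)/ln(z₁/z₀) = 16.5 × 5.4543/2.1221 = 42.4088 knots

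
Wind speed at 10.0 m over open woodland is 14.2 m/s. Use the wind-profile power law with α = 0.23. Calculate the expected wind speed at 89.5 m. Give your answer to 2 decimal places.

23.51 m/s

Power-law profile: V₂ = V₁ · (z₂/z₁)^α
V₂ = 14.2 × (89.5/10.0)^0.23 = 14.2 × (8.9500)^0.23
    = 14.2 × 1.6555 = 23.5076 m/s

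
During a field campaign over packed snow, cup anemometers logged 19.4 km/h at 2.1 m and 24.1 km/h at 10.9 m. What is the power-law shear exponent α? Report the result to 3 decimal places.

Power law: V₂/V₁ = (z₂/z₁)^α ⇒ α = ln(V₂/V₁) / ln(z₂/z₁)
α = ln(24.1/19.4) / ln(10.9/2.1) = ln(1.2423) / ln(5.1905)
  = 0.21694 / 1.64683 = 0.13173

α ≈ 0.132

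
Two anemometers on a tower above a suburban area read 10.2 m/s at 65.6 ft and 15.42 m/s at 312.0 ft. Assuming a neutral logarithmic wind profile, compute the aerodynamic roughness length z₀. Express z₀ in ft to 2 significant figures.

Log law: V(z) ∝ ln(z/z₀). With r = V₁/V₂ = 10.2/15.42 = 0.66148,
r · ln(z₂/z₀) = ln(z₁/z₀) ⇒ ln z₀ = (ln z₁ − r·ln z₂)/(1 − r)
ln z₀ = (4.18358 − 0.66148×5.74300) / 0.33852 = 1.1364
z₀ = exp(1.1364) = 3.116 ft

z₀ ≈ 3.1 ft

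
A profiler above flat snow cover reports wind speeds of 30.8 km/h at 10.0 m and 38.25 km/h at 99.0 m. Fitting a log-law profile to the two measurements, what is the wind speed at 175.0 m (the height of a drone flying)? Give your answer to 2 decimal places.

Log law: V ∝ ln(z/z₀). From the pair, with r = V₁/V₂ = 0.80523,
ln z₀ = (ln z₁ − r·ln z₂)/(1 − r) = (2.3026 − 0.80523×4.5951)/0.19477 = -7.1753 → z₀ = 0.0007653 m
V₃ = V₁ · ln(z₃/z₀)/ln(z₁/z₀) = 30.8 × 12.3401/9.4779 = 40.1012 km/h

40.10 km/h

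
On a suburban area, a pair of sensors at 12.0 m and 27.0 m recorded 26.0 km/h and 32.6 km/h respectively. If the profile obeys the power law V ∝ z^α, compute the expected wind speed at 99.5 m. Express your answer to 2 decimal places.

46.91 km/h

First find α: α = ln(V₂/V₁)/ln(z₂/z₁) = ln(32.6/26.0)/ln(27.0/12.0) = 0.22622/0.81093 = 0.2790
Extrapolate from 27.0 m to 99.5 m: V₃ = 32.6 × (99.5/27.0)^0.2790 = 32.6 × 1.4389 = 46.9068 km/h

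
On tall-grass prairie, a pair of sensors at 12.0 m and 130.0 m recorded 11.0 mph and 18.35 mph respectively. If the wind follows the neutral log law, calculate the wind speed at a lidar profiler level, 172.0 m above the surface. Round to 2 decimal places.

Log law: V ∝ ln(z/z₀). From the pair, with r = V₁/V₂ = 0.59946,
ln z₀ = (ln z₁ − r·ln z₂)/(1 − r) = (2.4849 − 0.59946×4.8675)/0.40054 = -1.0809 → z₀ = 0.3393 m
V₃ = V₁ · ln(z₃/z₀)/ln(z₁/z₀) = 11.0 × 6.2284/3.5658 = 19.2136 mph

19.21 mph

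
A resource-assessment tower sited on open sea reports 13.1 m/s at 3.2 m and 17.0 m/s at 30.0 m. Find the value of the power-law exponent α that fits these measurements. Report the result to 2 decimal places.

α ≈ 0.12

Power law: V₂/V₁ = (z₂/z₁)^α ⇒ α = ln(V₂/V₁) / ln(z₂/z₁)
α = ln(17.0/13.1) / ln(30.0/3.2) = ln(1.2977) / ln(9.3750)
  = 0.26060 / 2.23805 = 0.11644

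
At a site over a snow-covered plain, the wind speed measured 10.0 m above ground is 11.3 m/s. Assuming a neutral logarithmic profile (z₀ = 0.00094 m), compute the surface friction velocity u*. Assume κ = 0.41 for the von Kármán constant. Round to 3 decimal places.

u* ≈ 0.500 m/s

Log law: V(z) = (u*/κ) · ln(z/z₀) ⇒ u* = κ · V / ln(z/z₀)
u* = 0.41 × 11.3 / ln(10.0/0.00094) = 0.41 × 11.3 / 9.2722
   = 4.6330 / 9.2722 = 0.4997 m/s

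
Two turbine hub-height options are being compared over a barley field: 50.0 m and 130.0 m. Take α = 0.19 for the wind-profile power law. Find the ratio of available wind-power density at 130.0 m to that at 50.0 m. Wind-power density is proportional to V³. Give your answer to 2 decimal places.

Speed ratio: V_B/V_A = (z_B/z_A)^α = (130.0/50.0)^0.19 = (2.6000)^0.19 = 1.19907
Power-density ratio: P_B/P_A = (V_B/V_A)³ = (1.19907)³ = 1.72399

1.72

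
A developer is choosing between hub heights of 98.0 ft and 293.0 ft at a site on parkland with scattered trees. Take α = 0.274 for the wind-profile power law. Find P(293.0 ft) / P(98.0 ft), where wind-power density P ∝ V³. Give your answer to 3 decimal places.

Speed ratio: V_B/V_A = (z_B/z_A)^α = (293.0/98.0)^0.274 = (2.9898)^0.274 = 1.34998
Power-density ratio: P_B/P_A = (V_B/V_A)³ = (1.34998)³ = 2.46024

2.460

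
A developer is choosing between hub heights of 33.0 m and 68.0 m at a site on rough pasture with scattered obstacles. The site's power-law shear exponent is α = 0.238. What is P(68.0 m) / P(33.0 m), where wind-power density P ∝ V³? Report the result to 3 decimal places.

1.676

Speed ratio: V_B/V_A = (z_B/z_A)^α = (68.0/33.0)^0.238 = (2.0606)^0.238 = 1.18777
Power-density ratio: P_B/P_A = (V_B/V_A)³ = (1.18777)³ = 1.67569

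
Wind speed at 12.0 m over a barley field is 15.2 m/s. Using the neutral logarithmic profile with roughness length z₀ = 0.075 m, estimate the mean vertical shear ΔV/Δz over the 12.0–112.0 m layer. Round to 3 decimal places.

Log law: V₂ = V₁ · ln(z₂/z₀)/ln(z₁/z₀) = 15.2 × 7.3088/5.0752 = 21.8895 m/s
ΔV/Δz = (21.8895 − 15.2)/(112.0 − 12.0) = 6.6895/100.0000 = 0.06690 m/s/m

0.067 m/s/m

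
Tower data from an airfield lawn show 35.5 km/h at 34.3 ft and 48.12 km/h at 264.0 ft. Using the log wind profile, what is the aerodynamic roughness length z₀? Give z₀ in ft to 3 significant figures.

z₀ ≈ 0.110 ft

Log law: V(z) ∝ ln(z/z₀). With r = V₁/V₂ = 35.5/48.12 = 0.73774,
r · ln(z₂/z₀) = ln(z₁/z₀) ⇒ ln z₀ = (ln z₁ − r·ln z₂)/(1 − r)
ln z₀ = (3.53515 − 0.73774×5.57595) / 0.26226 = -2.2056
z₀ = exp(-2.2056) = 0.1102 ft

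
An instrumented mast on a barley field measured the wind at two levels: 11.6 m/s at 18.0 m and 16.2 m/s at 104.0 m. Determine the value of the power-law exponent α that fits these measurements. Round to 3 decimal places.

α ≈ 0.190

Power law: V₂/V₁ = (z₂/z₁)^α ⇒ α = ln(V₂/V₁) / ln(z₂/z₁)
α = ln(16.2/11.6) / ln(104.0/18.0) = ln(1.3966) / ln(5.7778)
  = 0.33401 / 1.75402 = 0.19042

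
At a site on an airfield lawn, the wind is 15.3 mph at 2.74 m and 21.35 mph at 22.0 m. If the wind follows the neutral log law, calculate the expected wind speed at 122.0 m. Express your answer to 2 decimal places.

26.33 mph

Log law: V ∝ ln(z/z₀). From the pair, with r = V₁/V₂ = 0.71663,
ln z₀ = (ln z₁ − r·ln z₂)/(1 − r) = (1.0080 − 0.71663×3.0910)/0.28337 = -4.2600 → z₀ = 0.01412 m
V₃ = V₁ · ln(z₃/z₀)/ln(z₁/z₀) = 15.3 × 9.0640/5.2680 = 26.3251 mph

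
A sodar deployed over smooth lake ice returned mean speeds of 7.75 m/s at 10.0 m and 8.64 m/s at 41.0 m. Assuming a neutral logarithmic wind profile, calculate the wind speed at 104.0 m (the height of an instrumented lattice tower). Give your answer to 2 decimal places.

Log law: V ∝ ln(z/z₀). From the pair, with r = V₁/V₂ = 0.89699,
ln z₀ = (ln z₁ − r·ln z₂)/(1 − r) = (2.3026 − 0.89699×3.7136)/0.10301 = -9.9841 → z₀ = 0.00004613 m
V₃ = V₁ · ln(z₃/z₀)/ln(z₁/z₀) = 7.75 × 14.6285/12.2867 = 9.2271 m/s

9.23 m/s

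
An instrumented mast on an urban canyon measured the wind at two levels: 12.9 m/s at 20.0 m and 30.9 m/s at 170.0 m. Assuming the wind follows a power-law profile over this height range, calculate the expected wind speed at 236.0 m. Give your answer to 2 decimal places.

35.33 m/s

First find α: α = ln(V₂/V₁)/ln(z₂/z₁) = ln(30.9/12.9)/ln(170.0/20.0) = 0.87353/2.14007 = 0.4082
Extrapolate from 170.0 m to 236.0 m: V₃ = 30.9 × (236.0/170.0)^0.4082 = 30.9 × 1.1433 = 35.3272 m/s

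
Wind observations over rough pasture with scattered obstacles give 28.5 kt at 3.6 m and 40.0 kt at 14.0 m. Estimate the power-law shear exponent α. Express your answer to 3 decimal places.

Power law: V₂/V₁ = (z₂/z₁)^α ⇒ α = ln(V₂/V₁) / ln(z₂/z₁)
α = ln(40.0/28.5) / ln(14.0/3.6) = ln(1.4035) / ln(3.8889)
  = 0.33898 / 1.35812 = 0.24959

α ≈ 0.250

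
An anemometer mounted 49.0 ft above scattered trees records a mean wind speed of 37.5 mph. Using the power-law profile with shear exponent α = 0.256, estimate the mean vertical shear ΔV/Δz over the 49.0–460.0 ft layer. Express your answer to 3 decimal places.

0.071 mph/ft

Power law: V₂ = V₁ · (z₂/z₁)^α = 37.5 × (9.3878)^0.256 = 66.5284 mph
ΔV/Δz = (66.5284 − 37.5)/(460.0 − 49.0) = 29.0284/411.0000 = 0.07063 mph/ft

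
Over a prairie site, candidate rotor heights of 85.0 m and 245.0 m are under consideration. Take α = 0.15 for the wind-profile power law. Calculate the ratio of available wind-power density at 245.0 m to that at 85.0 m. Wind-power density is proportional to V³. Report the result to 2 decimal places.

Speed ratio: V_B/V_A = (z_B/z_A)^α = (245.0/85.0)^0.15 = (2.8824)^0.15 = 1.17209
Power-density ratio: P_B/P_A = (V_B/V_A)³ = (1.17209)³ = 1.61022

1.61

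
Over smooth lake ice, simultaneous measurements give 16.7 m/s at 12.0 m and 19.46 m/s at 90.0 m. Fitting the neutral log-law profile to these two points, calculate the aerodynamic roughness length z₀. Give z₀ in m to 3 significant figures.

z₀ ≈ 0.0000609 m

Log law: V(z) ∝ ln(z/z₀). With r = V₁/V₂ = 16.7/19.46 = 0.85817,
r · ln(z₂/z₀) = ln(z₁/z₀) ⇒ ln z₀ = (ln z₁ − r·ln z₂)/(1 − r)
ln z₀ = (2.48491 − 0.85817×4.49981) / 0.14183 = -9.7067
z₀ = exp(-9.7067) = 0.00006087 m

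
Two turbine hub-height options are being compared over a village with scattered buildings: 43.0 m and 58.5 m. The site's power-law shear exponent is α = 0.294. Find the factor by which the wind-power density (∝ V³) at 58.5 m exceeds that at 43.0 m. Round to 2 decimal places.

1.31

Speed ratio: V_B/V_A = (z_B/z_A)^α = (58.5/43.0)^0.294 = (1.3605)^0.294 = 1.09472
Power-density ratio: P_B/P_A = (V_B/V_A)³ = (1.09472)³ = 1.31193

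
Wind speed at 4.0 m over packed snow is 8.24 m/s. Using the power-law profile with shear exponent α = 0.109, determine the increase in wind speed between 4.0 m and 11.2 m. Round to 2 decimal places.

0.98 m/s

Power law: V₂ = V₁ · (z₂/z₁)^α = 8.24 × (2.8000)^0.109 = 9.2187 m/s
ΔV = 9.2187 − 8.24 = 0.9787 m/s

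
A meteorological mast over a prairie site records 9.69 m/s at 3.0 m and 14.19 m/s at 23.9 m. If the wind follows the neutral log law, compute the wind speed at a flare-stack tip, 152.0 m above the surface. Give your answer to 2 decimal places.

18.20 m/s

Log law: V ∝ ln(z/z₀). From the pair, with r = V₁/V₂ = 0.68288,
ln z₀ = (ln z₁ − r·ln z₂)/(1 − r) = (1.0986 − 0.68288×3.1739)/0.31712 = -3.3701 → z₀ = 0.03439 m
V₃ = V₁ · ln(z₃/z₀)/ln(z₁/z₀) = 9.69 × 8.3940/4.4687 = 18.2015 m/s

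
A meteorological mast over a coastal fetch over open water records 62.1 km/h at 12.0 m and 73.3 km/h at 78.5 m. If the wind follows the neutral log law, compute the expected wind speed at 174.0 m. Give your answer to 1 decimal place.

78.0 km/h

Log law: V ∝ ln(z/z₀). From the pair, with r = V₁/V₂ = 0.84720,
ln z₀ = (ln z₁ − r·ln z₂)/(1 − r) = (2.4849 − 0.84720×4.3631)/0.15280 = -7.9290 → z₀ = 0.0003601 m
V₃ = V₁ · ln(z₃/z₀)/ln(z₁/z₀) = 62.1 × 13.0881/10.4139 = 78.0464 km/h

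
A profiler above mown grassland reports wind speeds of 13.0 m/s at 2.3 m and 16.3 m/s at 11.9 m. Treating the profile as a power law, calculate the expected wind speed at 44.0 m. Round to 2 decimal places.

19.51 m/s

First find α: α = ln(V₂/V₁)/ln(z₂/z₁) = ln(16.3/13.0)/ln(11.9/2.3) = 0.22622/1.64363 = 0.1376
Extrapolate from 11.9 m to 44.0 m: V₃ = 16.3 × (44.0/11.9)^0.1376 = 16.3 × 1.1972 = 19.5141 m/s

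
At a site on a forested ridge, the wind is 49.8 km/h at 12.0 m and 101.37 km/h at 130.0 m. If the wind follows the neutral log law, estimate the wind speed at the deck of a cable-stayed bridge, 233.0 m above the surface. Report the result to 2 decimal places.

Log law: V ∝ ln(z/z₀). From the pair, with r = V₁/V₂ = 0.49127,
ln z₀ = (ln z₁ − r·ln z₂)/(1 − r) = (2.4849 − 0.49127×4.8675)/0.50873 = 0.1841 → z₀ = 1.202 m
V₃ = V₁ · ln(z₃/z₀)/ln(z₁/z₀) = 49.8 × 5.2670/2.3009 = 113.9995 km/h

114.00 km/h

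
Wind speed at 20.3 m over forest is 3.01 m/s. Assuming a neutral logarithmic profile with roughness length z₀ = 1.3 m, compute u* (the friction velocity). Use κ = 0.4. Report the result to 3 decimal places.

u* ≈ 0.438 m/s

Log law: V(z) = (u*/κ) · ln(z/z₀) ⇒ u* = κ · V / ln(z/z₀)
u* = 0.4 × 3.01 / ln(20.3/1.3) = 0.4 × 3.01 / 2.7483
   = 1.2040 / 2.7483 = 0.4381 m/s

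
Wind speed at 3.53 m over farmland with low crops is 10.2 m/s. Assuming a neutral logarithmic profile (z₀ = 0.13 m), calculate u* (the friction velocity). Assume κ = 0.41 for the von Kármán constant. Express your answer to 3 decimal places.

Log law: V(z) = (u*/κ) · ln(z/z₀) ⇒ u* = κ · V / ln(z/z₀)
u* = 0.41 × 10.2 / ln(3.53/0.13) = 0.41 × 10.2 / 3.3015
   = 4.1820 / 3.3015 = 1.2667 m/s

u* ≈ 1.267 m/s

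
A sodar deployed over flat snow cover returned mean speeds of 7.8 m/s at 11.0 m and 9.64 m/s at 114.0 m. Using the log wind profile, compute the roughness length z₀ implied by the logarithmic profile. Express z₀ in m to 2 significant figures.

z₀ ≈ 0.00055 m

Log law: V(z) ∝ ln(z/z₀). With r = V₁/V₂ = 7.8/9.64 = 0.80913,
r · ln(z₂/z₀) = ln(z₁/z₀) ⇒ ln z₀ = (ln z₁ − r·ln z₂)/(1 − r)
ln z₀ = (2.39790 − 0.80913×4.73620) / 0.19087 = -7.5145
z₀ = exp(-7.5145) = 0.0005451 m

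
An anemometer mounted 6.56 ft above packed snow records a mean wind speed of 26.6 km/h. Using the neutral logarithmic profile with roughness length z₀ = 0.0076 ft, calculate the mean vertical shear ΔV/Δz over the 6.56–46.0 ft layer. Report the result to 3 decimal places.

0.194 km/h/ft

Log law: V₂ = V₁ · ln(z₂/z₀)/ln(z₁/z₀) = 26.6 × 8.7082/6.7606 = 34.2632 km/h
ΔV/Δz = (34.2632 − 26.6)/(46.0 − 6.56) = 7.6632/39.4400 = 0.19430 km/h/ft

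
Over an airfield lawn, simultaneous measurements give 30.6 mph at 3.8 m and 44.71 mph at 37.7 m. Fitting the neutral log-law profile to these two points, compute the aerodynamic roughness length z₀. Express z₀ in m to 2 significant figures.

z₀ ≈ 0.026 m

Log law: V(z) ∝ ln(z/z₀). With r = V₁/V₂ = 30.6/44.71 = 0.68441,
r · ln(z₂/z₀) = ln(z₁/z₀) ⇒ ln z₀ = (ln z₁ − r·ln z₂)/(1 − r)
ln z₀ = (1.33500 − 0.68441×3.62966) / 0.31559 = -3.6414
z₀ = exp(-3.6414) = 0.02622 m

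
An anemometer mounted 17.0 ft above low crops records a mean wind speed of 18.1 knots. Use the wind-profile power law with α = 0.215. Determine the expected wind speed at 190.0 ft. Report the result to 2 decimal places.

Power-law profile: V₂ = V₁ · (z₂/z₁)^α
V₂ = 18.1 × (190.0/17.0)^0.215 = 18.1 × (11.1765)^0.215
    = 18.1 × 1.6803 = 30.4133 knots

30.41 knots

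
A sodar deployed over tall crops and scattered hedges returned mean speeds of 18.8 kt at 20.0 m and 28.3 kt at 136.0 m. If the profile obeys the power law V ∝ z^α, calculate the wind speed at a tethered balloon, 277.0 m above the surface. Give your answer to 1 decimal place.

First find α: α = ln(V₂/V₁)/ln(z₂/z₁) = ln(28.3/18.8)/ln(136.0/20.0) = 0.40900/1.91692 = 0.2134
Extrapolate from 136.0 m to 277.0 m: V₃ = 28.3 × (277.0/136.0)^0.2134 = 28.3 × 1.1639 = 32.9385 kt

32.9 kt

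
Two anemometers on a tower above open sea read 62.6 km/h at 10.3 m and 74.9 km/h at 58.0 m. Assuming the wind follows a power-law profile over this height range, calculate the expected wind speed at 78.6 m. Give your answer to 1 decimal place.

First find α: α = ln(V₂/V₁)/ln(z₂/z₁) = ln(74.9/62.6)/ln(58.0/10.3) = 0.17939/1.72830 = 0.1038
Extrapolate from 58.0 m to 78.6 m: V₃ = 74.9 × (78.6/58.0)^0.1038 = 74.9 × 1.0320 = 77.3005 km/h

77.3 km/h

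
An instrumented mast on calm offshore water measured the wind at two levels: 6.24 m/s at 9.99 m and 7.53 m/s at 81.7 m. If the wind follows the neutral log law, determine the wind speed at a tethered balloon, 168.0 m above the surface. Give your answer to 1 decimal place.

8.0 m/s

Log law: V ∝ ln(z/z₀). From the pair, with r = V₁/V₂ = 0.82869,
ln z₀ = (ln z₁ − r·ln z₂)/(1 − r) = (2.3016 − 0.82869×4.4031)/0.17131 = -7.8637 → z₀ = 0.0003845 m
V₃ = V₁ · ln(z₃/z₀)/ln(z₁/z₀) = 6.24 × 12.9876/10.1652 = 7.9725 m/s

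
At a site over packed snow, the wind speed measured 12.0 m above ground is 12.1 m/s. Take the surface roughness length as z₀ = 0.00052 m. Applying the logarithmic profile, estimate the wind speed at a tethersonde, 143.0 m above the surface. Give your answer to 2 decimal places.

15.08 m/s

Log law: V(z) ∝ ln(z/z₀), so V₂/V₁ = ln(z₂/z₀) / ln(z₁/z₀).
ln(143.0/0.00052) = 12.5245, ln(12.0/0.00052) = 10.0466
V₂ = 12.1 × 12.5245/10.0466 = 12.1 × 1.2466 = 15.0844 m/s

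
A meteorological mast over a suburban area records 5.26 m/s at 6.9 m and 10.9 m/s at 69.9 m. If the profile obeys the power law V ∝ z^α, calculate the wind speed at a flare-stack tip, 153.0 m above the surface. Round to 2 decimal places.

13.95 m/s

First find α: α = ln(V₂/V₁)/ln(z₂/z₁) = ln(10.9/5.26)/ln(69.9/6.9) = 0.72863/2.31554 = 0.3147
Extrapolate from 69.9 m to 153.0 m: V₃ = 10.9 × (153.0/69.9)^0.3147 = 10.9 × 1.2795 = 13.9470 m/s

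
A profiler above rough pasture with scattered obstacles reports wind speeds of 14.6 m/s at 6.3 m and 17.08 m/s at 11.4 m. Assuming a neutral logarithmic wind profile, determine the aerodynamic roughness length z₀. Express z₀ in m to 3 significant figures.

z₀ ≈ 0.192 m

Log law: V(z) ∝ ln(z/z₀). With r = V₁/V₂ = 14.6/17.08 = 0.85480,
r · ln(z₂/z₀) = ln(z₁/z₀) ⇒ ln z₀ = (ln z₁ − r·ln z₂)/(1 − r)
ln z₀ = (1.84055 − 0.85480×2.43361) / 0.14520 = -1.6509
z₀ = exp(-1.6509) = 0.1919 m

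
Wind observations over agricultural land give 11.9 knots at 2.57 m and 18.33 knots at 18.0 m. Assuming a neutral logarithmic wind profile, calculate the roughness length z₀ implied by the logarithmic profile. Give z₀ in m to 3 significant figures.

z₀ ≈ 0.0701 m

Log law: V(z) ∝ ln(z/z₀). With r = V₁/V₂ = 11.9/18.33 = 0.64921,
r · ln(z₂/z₀) = ln(z₁/z₀) ⇒ ln z₀ = (ln z₁ − r·ln z₂)/(1 − r)
ln z₀ = (0.94391 − 0.64921×2.89037) / 0.35079 = -2.6584
z₀ = exp(-2.6584) = 0.07006 m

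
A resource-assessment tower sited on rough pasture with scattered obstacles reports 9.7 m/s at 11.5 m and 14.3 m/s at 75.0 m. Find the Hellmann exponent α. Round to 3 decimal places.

α ≈ 0.207

Power law: V₂/V₁ = (z₂/z₁)^α ⇒ α = ln(V₂/V₁) / ln(z₂/z₁)
α = ln(14.3/9.7) / ln(75.0/11.5) = ln(1.4742) / ln(6.5217)
  = 0.38813 / 1.87514 = 0.20699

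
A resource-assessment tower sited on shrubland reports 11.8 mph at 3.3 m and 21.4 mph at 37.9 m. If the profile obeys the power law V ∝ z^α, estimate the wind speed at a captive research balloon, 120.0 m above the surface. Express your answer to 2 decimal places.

First find α: α = ln(V₂/V₁)/ln(z₂/z₁) = ln(21.4/11.8)/ln(37.9/3.3) = 0.59529/2.44103 = 0.2439
Extrapolate from 37.9 m to 120.0 m: V₃ = 21.4 × (120.0/37.9)^0.2439 = 21.4 × 1.3245 = 28.3453 mph

28.35 mph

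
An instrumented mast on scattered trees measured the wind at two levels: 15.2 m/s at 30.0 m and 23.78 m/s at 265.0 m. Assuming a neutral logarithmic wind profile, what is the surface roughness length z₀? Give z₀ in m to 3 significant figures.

z₀ ≈ 0.632 m

Log law: V(z) ∝ ln(z/z₀). With r = V₁/V₂ = 15.2/23.78 = 0.63919,
r · ln(z₂/z₀) = ln(z₁/z₀) ⇒ ln z₀ = (ln z₁ − r·ln z₂)/(1 − r)
ln z₀ = (3.40120 − 0.63919×5.57973) / 0.36081 = -0.4582
z₀ = exp(-0.4582) = 0.6324 m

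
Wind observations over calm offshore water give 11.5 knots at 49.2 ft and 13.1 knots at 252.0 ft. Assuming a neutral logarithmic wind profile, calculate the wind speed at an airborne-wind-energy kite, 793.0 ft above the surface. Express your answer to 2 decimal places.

14.22 knots

Log law: V ∝ ln(z/z₀). From the pair, with r = V₁/V₂ = 0.87786,
ln z₀ = (ln z₁ − r·ln z₂)/(1 − r) = (3.8959 − 0.87786×5.5294)/0.12214 = -7.8451 → z₀ = 0.0003916 ft
V₃ = V₁ · ln(z₃/z₀)/ln(z₁/z₀) = 11.5 × 14.5210/11.7410 = 14.2229 knots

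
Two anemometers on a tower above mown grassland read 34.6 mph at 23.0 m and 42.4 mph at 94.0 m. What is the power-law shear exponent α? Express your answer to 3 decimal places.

α ≈ 0.144

Power law: V₂/V₁ = (z₂/z₁)^α ⇒ α = ln(V₂/V₁) / ln(z₂/z₁)
α = ln(42.4/34.6) / ln(94.0/23.0) = ln(1.2254) / ln(4.0870)
  = 0.20329 / 1.40780 = 0.14441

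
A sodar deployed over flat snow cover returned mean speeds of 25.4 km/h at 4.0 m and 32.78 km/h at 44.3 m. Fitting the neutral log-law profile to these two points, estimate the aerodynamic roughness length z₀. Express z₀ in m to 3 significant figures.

Log law: V(z) ∝ ln(z/z₀). With r = V₁/V₂ = 25.4/32.78 = 0.77486,
r · ln(z₂/z₀) = ln(z₁/z₀) ⇒ ln z₀ = (ln z₁ − r·ln z₂)/(1 − r)
ln z₀ = (1.38629 − 0.77486×3.79098) / 0.22514 = -6.8900
z₀ = exp(-6.8900) = 0.001018 m

z₀ ≈ 0.00102 m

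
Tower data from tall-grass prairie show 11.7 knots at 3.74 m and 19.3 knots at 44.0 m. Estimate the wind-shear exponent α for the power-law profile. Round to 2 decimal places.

Power law: V₂/V₁ = (z₂/z₁)^α ⇒ α = ln(V₂/V₁) / ln(z₂/z₁)
α = ln(19.3/11.7) / ln(44.0/3.74) = ln(1.6496) / ln(11.7647)
  = 0.50052 / 2.46510 = 0.20304

α ≈ 0.20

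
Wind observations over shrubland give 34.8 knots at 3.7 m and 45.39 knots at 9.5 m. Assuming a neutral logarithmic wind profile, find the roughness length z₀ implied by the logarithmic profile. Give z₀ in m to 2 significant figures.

Log law: V(z) ∝ ln(z/z₀). With r = V₁/V₂ = 34.8/45.39 = 0.76669,
r · ln(z₂/z₀) = ln(z₁/z₀) ⇒ ln z₀ = (ln z₁ − r·ln z₂)/(1 − r)
ln z₀ = (1.30833 − 0.76669×2.25129) / 0.23331 = -1.7903
z₀ = exp(-1.7903) = 0.1669 m

z₀ ≈ 0.17 m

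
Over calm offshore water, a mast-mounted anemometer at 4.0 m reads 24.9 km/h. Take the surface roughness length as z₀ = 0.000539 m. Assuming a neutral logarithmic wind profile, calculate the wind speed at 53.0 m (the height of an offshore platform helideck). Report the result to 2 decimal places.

Log law: V(z) ∝ ln(z/z₀), so V₂/V₁ = ln(z₂/z₀) / ln(z₁/z₀).
ln(53.0/0.000539) = 11.4961, ln(4.0/0.000539) = 8.9121
V₂ = 24.9 × 11.4961/8.9121 = 24.9 × 1.2899 = 32.1196 km/h

32.12 km/h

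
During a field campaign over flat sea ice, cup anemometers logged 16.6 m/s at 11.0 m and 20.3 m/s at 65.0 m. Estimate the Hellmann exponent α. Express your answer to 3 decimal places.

α ≈ 0.113

Power law: V₂/V₁ = (z₂/z₁)^α ⇒ α = ln(V₂/V₁) / ln(z₂/z₁)
α = ln(20.3/16.6) / ln(65.0/11.0) = ln(1.2229) / ln(5.9091)
  = 0.20122 / 1.77649 = 0.11327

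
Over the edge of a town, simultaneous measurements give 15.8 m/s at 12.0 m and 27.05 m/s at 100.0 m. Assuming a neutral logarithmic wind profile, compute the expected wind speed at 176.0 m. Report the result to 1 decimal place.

30.0 m/s

Log law: V ∝ ln(z/z₀). From the pair, with r = V₁/V₂ = 0.58410,
ln z₀ = (ln z₁ − r·ln z₂)/(1 − r) = (2.4849 − 0.58410×4.6052)/0.41590 = -0.4929 → z₀ = 0.6109 m
V₃ = V₁ · ln(z₃/z₀)/ln(z₁/z₀) = 15.8 × 5.6634/2.9778 = 30.0495 m/s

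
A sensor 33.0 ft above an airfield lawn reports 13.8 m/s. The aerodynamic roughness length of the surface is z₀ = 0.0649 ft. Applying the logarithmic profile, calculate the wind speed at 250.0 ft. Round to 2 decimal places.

18.28 m/s

Log law: V(z) ∝ ln(z/z₀), so V₂/V₁ = ln(z₂/z₀) / ln(z₁/z₀).
ln(250.0/0.0649) = 8.2564, ln(33.0/0.0649) = 6.2314
V₂ = 13.8 × 8.2564/6.2314 = 13.8 × 1.3250 = 18.2844 m/s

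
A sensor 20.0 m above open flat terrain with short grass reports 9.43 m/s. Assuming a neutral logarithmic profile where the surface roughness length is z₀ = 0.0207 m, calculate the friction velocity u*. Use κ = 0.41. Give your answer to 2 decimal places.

Log law: V(z) = (u*/κ) · ln(z/z₀) ⇒ u* = κ · V / ln(z/z₀)
u* = 0.41 × 9.43 / ln(20.0/0.0207) = 0.41 × 9.43 / 6.8734
   = 3.8663 / 6.8734 = 0.5625 m/s

u* ≈ 0.56 m/s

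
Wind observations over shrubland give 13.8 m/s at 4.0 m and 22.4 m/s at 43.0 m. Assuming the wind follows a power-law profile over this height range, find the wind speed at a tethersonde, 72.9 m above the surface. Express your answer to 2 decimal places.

24.95 m/s

First find α: α = ln(V₂/V₁)/ln(z₂/z₁) = ln(22.4/13.8)/ln(43.0/4.0) = 0.48439/2.37491 = 0.2040
Extrapolate from 43.0 m to 72.9 m: V₃ = 22.4 × (72.9/43.0)^0.2040 = 22.4 × 1.1137 = 24.9464 m/s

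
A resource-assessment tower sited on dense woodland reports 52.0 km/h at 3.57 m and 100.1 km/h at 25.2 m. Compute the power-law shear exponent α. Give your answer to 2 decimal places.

Power law: V₂/V₁ = (z₂/z₁)^α ⇒ α = ln(V₂/V₁) / ln(z₂/z₁)
α = ln(100.1/52.0) / ln(25.2/3.57) = ln(1.9250) / ln(7.0588)
  = 0.65493 / 1.95428 = 0.33512

α ≈ 0.34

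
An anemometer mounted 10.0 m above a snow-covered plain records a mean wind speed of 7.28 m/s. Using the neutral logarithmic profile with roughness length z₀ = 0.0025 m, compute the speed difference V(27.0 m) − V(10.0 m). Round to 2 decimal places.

0.87 m/s

Log law: V₂ = V₁ · ln(z₂/z₀)/ln(z₁/z₀) = 7.28 × 9.2873/8.2940 = 8.1518 m/s
ΔV = 8.1518 − 7.28 = 0.8718 m/s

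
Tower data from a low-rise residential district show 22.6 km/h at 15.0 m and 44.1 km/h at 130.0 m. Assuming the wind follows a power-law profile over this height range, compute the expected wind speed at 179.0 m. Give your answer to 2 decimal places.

48.69 km/h

First find α: α = ln(V₂/V₁)/ln(z₂/z₁) = ln(44.1/22.6)/ln(130.0/15.0) = 0.66851/2.15948 = 0.3096
Extrapolate from 130.0 m to 179.0 m: V₃ = 44.1 × (179.0/130.0)^0.3096 = 44.1 × 1.1041 = 48.6901 km/h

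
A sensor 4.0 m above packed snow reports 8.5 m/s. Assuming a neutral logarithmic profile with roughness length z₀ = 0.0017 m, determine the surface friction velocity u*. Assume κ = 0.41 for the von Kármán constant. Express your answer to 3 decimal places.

u* ≈ 0.449 m/s

Log law: V(z) = (u*/κ) · ln(z/z₀) ⇒ u* = κ · V / ln(z/z₀)
u* = 0.41 × 8.5 / ln(4.0/0.0017) = 0.41 × 8.5 / 7.7634
   = 3.4850 / 7.7634 = 0.4489 m/s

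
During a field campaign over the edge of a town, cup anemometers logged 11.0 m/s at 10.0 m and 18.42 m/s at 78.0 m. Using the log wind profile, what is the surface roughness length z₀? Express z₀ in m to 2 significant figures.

Log law: V(z) ∝ ln(z/z₀). With r = V₁/V₂ = 11.0/18.42 = 0.59718,
r · ln(z₂/z₀) = ln(z₁/z₀) ⇒ ln z₀ = (ln z₁ − r·ln z₂)/(1 − r)
ln z₀ = (2.30259 − 0.59718×4.35671) / 0.40282 = -0.7426
z₀ = exp(-0.7426) = 0.4759 m

z₀ ≈ 0.48 m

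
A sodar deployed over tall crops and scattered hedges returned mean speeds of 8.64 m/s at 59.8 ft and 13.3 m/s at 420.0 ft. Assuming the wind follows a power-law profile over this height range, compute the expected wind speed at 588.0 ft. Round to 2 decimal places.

First find α: α = ln(V₂/V₁)/ln(z₂/z₁) = ln(13.3/8.64)/ln(420.0/59.8) = 0.43136/1.94925 = 0.2213
Extrapolate from 420.0 ft to 588.0 ft: V₃ = 13.3 × (588.0/420.0)^0.2213 = 13.3 × 1.0773 = 14.3281 m/s

14.33 m/s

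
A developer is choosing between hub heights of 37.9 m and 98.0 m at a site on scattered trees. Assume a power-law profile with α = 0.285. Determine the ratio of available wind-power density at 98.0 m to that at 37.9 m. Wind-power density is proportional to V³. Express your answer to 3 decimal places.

2.253

Speed ratio: V_B/V_A = (z_B/z_A)^α = (98.0/37.9)^0.285 = (2.5858)^0.285 = 1.31095
Power-density ratio: P_B/P_A = (V_B/V_A)³ = (1.31095)³ = 2.25300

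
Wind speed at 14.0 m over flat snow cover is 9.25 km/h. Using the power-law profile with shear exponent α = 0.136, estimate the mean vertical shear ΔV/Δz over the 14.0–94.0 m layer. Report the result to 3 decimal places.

Power law: V₂ = V₁ · (z₂/z₁)^α = 9.25 × (6.7143)^0.136 = 11.9843 km/h
ΔV/Δz = (11.9843 − 9.25)/(94.0 − 14.0) = 2.7343/80.0000 = 0.03418 km/h/m

0.034 km/h/m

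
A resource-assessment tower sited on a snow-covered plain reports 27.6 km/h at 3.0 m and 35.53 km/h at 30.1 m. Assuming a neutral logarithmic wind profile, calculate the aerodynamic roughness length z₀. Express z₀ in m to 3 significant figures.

z₀ ≈ 0.000981 m

Log law: V(z) ∝ ln(z/z₀). With r = V₁/V₂ = 27.6/35.53 = 0.77681,
r · ln(z₂/z₀) = ln(z₁/z₀) ⇒ ln z₀ = (ln z₁ − r·ln z₂)/(1 − r)
ln z₀ = (1.09861 − 0.77681×3.40453) / 0.22319 = -6.9270
z₀ = exp(-6.9270) = 0.0009809 m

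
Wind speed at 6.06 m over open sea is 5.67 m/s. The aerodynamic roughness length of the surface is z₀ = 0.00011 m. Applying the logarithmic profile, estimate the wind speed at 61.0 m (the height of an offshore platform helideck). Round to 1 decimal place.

6.9 m/s

Log law: V(z) ∝ ln(z/z₀), so V₂/V₁ = ln(z₂/z₀) / ln(z₁/z₀).
ln(61.0/0.00011) = 13.2259, ln(6.06/0.00011) = 10.9167
V₂ = 5.67 × 13.2259/10.9167 = 5.67 × 1.2115 = 6.8693 m/s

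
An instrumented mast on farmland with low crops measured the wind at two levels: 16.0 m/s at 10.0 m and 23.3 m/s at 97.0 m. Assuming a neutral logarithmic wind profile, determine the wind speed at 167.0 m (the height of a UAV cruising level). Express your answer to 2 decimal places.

Log law: V ∝ ln(z/z₀). From the pair, with r = V₁/V₂ = 0.68670,
ln z₀ = (ln z₁ − r·ln z₂)/(1 − r) = (2.3026 − 0.68670×4.5747)/0.31330 = -2.6774 → z₀ = 0.06874 m
V₃ = V₁ · ln(z₃/z₀)/ln(z₁/z₀) = 16.0 × 7.7954/4.9800 = 25.0455 m/s

25.05 m/s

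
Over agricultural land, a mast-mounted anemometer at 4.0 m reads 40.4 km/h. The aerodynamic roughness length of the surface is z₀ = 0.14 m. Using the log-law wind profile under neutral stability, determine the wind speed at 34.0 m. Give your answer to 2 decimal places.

Log law: V(z) ∝ ln(z/z₀), so V₂/V₁ = ln(z₂/z₀) / ln(z₁/z₀).
ln(34.0/0.14) = 5.4925, ln(4.0/0.14) = 3.3524
V₂ = 40.4 × 5.4925/3.3524 = 40.4 × 1.6384 = 66.1900 km/h

66.19 km/h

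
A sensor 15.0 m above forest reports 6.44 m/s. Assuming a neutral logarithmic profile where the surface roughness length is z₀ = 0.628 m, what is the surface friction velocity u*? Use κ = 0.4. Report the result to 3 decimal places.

Log law: V(z) = (u*/κ) · ln(z/z₀) ⇒ u* = κ · V / ln(z/z₀)
u* = 0.4 × 6.44 / ln(15.0/0.628) = 0.4 × 6.44 / 3.1733
   = 2.5760 / 3.1733 = 0.8118 m/s

u* ≈ 0.812 m/s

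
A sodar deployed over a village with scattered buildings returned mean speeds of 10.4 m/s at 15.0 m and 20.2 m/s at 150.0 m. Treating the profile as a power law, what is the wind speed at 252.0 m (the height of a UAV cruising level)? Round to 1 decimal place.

First find α: α = ln(V₂/V₁)/ln(z₂/z₁) = ln(20.2/10.4)/ln(150.0/15.0) = 0.66388/2.30259 = 0.2883
Extrapolate from 150.0 m to 252.0 m: V₃ = 20.2 × (252.0/150.0)^0.2883 = 20.2 × 1.1613 = 23.4591 m/s

23.5 m/s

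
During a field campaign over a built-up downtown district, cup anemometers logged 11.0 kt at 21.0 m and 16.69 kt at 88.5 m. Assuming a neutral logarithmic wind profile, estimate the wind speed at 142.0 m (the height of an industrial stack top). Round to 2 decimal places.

18.56 kt

Log law: V ∝ ln(z/z₀). From the pair, with r = V₁/V₂ = 0.65908,
ln z₀ = (ln z₁ − r·ln z₂)/(1 − r) = (3.0445 − 0.65908×4.4830)/0.34092 = 0.2636 → z₀ = 1.302 m
V₃ = V₁ · ln(z₃/z₀)/ln(z₁/z₀) = 11.0 × 4.6922/2.7809 = 18.5603 kt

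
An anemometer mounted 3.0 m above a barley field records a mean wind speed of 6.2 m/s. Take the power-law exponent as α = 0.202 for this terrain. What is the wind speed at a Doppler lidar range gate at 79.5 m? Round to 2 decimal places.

12.02 m/s

Power-law profile: V₂ = V₁ · (z₂/z₁)^α
V₂ = 6.2 × (79.5/3.0)^0.202 = 6.2 × (26.5000)^0.202
    = 6.2 × 1.9386 = 12.0195 m/s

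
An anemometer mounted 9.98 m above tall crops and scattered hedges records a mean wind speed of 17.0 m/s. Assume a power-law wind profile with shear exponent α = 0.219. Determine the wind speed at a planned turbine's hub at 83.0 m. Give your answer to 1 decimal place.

27.0 m/s

Power-law profile: V₂ = V₁ · (z₂/z₁)^α
V₂ = 17.0 × (83.0/9.98)^0.219 = 17.0 × (8.3166)^0.219
    = 17.0 × 1.5903 = 27.0344 m/s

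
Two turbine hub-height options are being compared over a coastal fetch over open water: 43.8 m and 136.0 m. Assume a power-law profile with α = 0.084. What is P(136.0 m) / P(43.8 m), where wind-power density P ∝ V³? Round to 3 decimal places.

Speed ratio: V_B/V_A = (z_B/z_A)^α = (136.0/43.8)^0.084 = (3.1050)^0.084 = 1.09985
Power-density ratio: P_B/P_A = (V_B/V_A)³ = (1.09985)³ = 1.33046

1.330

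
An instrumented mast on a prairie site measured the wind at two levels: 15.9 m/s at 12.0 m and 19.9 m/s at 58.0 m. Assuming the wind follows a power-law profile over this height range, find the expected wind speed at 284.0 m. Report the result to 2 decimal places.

24.95 m/s

First find α: α = ln(V₂/V₁)/ln(z₂/z₁) = ln(19.9/15.9)/ln(58.0/12.0) = 0.22440/1.57554 = 0.1424
Extrapolate from 58.0 m to 284.0 m: V₃ = 19.9 × (284.0/58.0)^0.1424 = 19.9 × 1.2539 = 24.9524 m/s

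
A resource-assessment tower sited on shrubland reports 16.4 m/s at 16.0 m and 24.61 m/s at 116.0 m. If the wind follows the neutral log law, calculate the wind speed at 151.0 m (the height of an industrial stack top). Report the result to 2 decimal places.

25.70 m/s

Log law: V ∝ ln(z/z₀). From the pair, with r = V₁/V₂ = 0.66640,
ln z₀ = (ln z₁ − r·ln z₂)/(1 − r) = (2.7726 − 0.66640×4.7536)/0.33360 = -1.1846 → z₀ = 0.3059 m
V₃ = V₁ · ln(z₃/z₀)/ln(z₁/z₀) = 16.4 × 6.2019/3.9572 = 25.7028 m/s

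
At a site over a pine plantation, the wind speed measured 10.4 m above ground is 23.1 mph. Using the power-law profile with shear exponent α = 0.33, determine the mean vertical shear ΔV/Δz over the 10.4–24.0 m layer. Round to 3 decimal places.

Power law: V₂ = V₁ · (z₂/z₁)^α = 23.1 × (2.3077)^0.33 = 30.4411 mph
ΔV/Δz = (30.4411 − 23.1)/(24.0 − 10.4) = 7.3411/13.6000 = 0.53979 mph/m

0.540 mph/m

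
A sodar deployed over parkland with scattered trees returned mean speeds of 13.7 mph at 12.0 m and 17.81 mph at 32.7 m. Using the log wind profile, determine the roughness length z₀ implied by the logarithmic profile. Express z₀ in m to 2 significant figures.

z₀ ≈ 0.42 m

Log law: V(z) ∝ ln(z/z₀). With r = V₁/V₂ = 13.7/17.81 = 0.76923,
r · ln(z₂/z₀) = ln(z₁/z₀) ⇒ ln z₀ = (ln z₁ − r·ln z₂)/(1 − r)
ln z₀ = (2.48491 − 0.76923×3.48738) / 0.23077 = -0.8567
z₀ = exp(-0.8567) = 0.4246 m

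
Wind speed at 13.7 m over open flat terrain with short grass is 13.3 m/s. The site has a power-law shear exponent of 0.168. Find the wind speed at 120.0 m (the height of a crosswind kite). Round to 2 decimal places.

19.15 m/s

Power-law profile: V₂ = V₁ · (z₂/z₁)^α
V₂ = 13.3 × (120.0/13.7)^0.168 = 13.3 × (8.7591)^0.168
    = 13.3 × 1.4399 = 19.1507 m/s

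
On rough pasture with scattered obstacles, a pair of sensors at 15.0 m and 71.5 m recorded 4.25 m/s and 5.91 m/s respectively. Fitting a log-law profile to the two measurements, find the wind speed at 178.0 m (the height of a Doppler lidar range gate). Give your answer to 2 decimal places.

6.88 m/s

Log law: V ∝ ln(z/z₀). From the pair, with r = V₁/V₂ = 0.71912,
ln z₀ = (ln z₁ − r·ln z₂)/(1 − r) = (2.7081 − 0.71912×4.2697)/0.28088 = -1.2901 → z₀ = 0.2752 m
V₃ = V₁ · ln(z₃/z₀)/ln(z₁/z₀) = 4.25 × 6.4719/3.9982 = 6.8795 m/s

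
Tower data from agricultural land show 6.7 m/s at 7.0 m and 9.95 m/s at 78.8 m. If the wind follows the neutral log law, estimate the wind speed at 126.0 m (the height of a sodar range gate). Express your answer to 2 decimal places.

10.58 m/s

Log law: V ∝ ln(z/z₀). From the pair, with r = V₁/V₂ = 0.67337,
ln z₀ = (ln z₁ − r·ln z₂)/(1 − r) = (1.9459 − 0.67337×4.3669)/0.32663 = -3.0451 → z₀ = 0.04759 m
V₃ = V₁ · ln(z₃/z₀)/ln(z₁/z₀) = 6.7 × 7.8814/4.9910 = 10.5801 m/s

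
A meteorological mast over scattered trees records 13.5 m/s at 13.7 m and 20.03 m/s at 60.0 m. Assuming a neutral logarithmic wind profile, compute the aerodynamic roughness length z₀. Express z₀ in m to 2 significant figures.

Log law: V(z) ∝ ln(z/z₀). With r = V₁/V₂ = 13.5/20.03 = 0.67399,
r · ln(z₂/z₀) = ln(z₁/z₀) ⇒ ln z₀ = (ln z₁ − r·ln z₂)/(1 − r)
ln z₀ = (2.61740 − 0.67399×4.09434) / 0.32601 = -0.4360
z₀ = exp(-0.4360) = 0.6466 m

z₀ ≈ 0.65 m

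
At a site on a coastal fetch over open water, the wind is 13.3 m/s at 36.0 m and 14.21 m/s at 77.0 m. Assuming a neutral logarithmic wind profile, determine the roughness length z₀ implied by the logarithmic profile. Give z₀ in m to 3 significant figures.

z₀ ≈ 0.000538 m

Log law: V(z) ∝ ln(z/z₀). With r = V₁/V₂ = 13.3/14.21 = 0.93596,
r · ln(z₂/z₀) = ln(z₁/z₀) ⇒ ln z₀ = (ln z₁ − r·ln z₂)/(1 − r)
ln z₀ = (3.58352 − 0.93596×4.34381) / 0.06404 = -7.5284
z₀ = exp(-7.5284) = 0.0005376 m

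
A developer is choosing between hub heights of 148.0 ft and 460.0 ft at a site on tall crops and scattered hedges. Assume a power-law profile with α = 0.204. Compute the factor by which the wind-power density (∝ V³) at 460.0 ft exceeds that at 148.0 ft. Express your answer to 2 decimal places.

2.00

Speed ratio: V_B/V_A = (z_B/z_A)^α = (460.0/148.0)^0.204 = (3.1081)^0.204 = 1.26029
Power-density ratio: P_B/P_A = (V_B/V_A)³ = (1.26029)³ = 2.00174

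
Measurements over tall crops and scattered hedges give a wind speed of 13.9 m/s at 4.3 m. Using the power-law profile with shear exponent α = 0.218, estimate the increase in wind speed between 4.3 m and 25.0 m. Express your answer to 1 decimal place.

6.5 m/s

Power law: V₂ = V₁ · (z₂/z₁)^α = 13.9 × (5.8140)^0.218 = 20.4019 m/s
ΔV = 20.4019 − 13.9 = 6.5019 m/s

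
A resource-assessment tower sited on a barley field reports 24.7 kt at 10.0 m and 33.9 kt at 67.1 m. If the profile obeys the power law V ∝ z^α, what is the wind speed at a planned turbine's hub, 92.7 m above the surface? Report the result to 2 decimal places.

First find α: α = ln(V₂/V₁)/ln(z₂/z₁) = ln(33.9/24.7)/ln(67.1/10.0) = 0.31661/1.90360 = 0.1663
Extrapolate from 67.1 m to 92.7 m: V₃ = 33.9 × (92.7/67.1)^0.1663 = 33.9 × 1.0552 = 35.7721 kt

35.77 kt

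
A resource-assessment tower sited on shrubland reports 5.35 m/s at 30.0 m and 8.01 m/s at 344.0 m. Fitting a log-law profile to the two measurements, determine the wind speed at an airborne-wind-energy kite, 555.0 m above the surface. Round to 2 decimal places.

8.53 m/s

Log law: V ∝ ln(z/z₀). From the pair, with r = V₁/V₂ = 0.66792,
ln z₀ = (ln z₁ − r·ln z₂)/(1 − r) = (3.4012 − 0.66792×5.8406)/0.33208 = -1.5052 → z₀ = 0.2220 m
V₃ = V₁ · ln(z₃/z₀)/ln(z₁/z₀) = 5.35 × 7.8242/4.9064 = 8.5316 m/s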